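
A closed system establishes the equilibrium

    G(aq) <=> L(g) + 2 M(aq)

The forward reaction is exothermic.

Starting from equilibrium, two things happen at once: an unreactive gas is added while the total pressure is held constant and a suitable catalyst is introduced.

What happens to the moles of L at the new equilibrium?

increases

Adding inert gas at constant total pressure expands the volume and lowers every reacting partial pressure. With Δn_gas = 1 − 0 = +1, Q moves away from K toward the side with fewer gas moles, so the system shifts toward the side with more gas moles — to the right.
A catalyst speeds both forward and reverse rates equally; it changes neither Q nor K — no shift from this change.
The net shift is to the right. L is a product, so its amount increases.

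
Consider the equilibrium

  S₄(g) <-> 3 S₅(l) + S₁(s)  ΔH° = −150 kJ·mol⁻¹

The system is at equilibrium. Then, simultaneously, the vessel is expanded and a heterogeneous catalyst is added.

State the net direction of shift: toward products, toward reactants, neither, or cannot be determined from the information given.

left

Gas moles: reactants 1, products 0 (Δn_gas = -1). Expansion shifts the system toward the side with more moles of gas — to the left.
A catalyst speeds both forward and reverse rates equally; it changes neither Q nor K — no shift from this change.
Only the nonzero effect(s) matter; the net shift is to the left.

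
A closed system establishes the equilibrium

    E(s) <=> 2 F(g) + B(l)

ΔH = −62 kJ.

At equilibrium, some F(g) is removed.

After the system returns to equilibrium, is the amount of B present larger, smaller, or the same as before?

Removing F (g), a product, drives the reaction to the right.
The net shift is to the right. B is a product, so its amount increases.

increases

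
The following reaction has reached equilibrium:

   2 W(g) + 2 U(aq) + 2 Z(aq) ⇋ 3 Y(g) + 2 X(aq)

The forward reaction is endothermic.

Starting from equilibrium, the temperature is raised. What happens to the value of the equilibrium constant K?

increases

K depends on temperature via the van 't Hoff relation. The forward reaction is endothermic, so raising T increases K.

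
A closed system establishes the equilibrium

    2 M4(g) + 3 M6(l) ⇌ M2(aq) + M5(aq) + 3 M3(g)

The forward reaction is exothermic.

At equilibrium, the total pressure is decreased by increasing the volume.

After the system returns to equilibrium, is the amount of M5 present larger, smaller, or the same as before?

increases

Gas moles: reactants 2, products 3 (Δn_gas = +1). Expansion shifts the system toward the side with more moles of gas — to the right.
The net shift is to the right. M5 is a product, so its amount increases.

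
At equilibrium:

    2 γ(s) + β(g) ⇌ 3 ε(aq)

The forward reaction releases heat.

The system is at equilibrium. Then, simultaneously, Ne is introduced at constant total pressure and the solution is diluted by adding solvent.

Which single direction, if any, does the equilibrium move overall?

cannot be determined

Adding inert gas at constant total pressure expands the volume and lowers every reacting partial pressure. With Δn_gas = 0 − 1 = -1, Q moves away from K toward the side with fewer gas moles, so the system shifts toward the side with more gas moles — to the left.
Dilution lowers every aqueous concentration by the same factor. Δn_aq = 3 − 0 = +3, so the system shifts toward the side with more dissolved moles — to the right.
The individual effects push in opposite directions; without quantitative information the net direction cannot be determined.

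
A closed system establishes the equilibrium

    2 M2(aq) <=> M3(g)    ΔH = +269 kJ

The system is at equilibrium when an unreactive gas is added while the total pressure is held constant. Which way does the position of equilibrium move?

right

Adding inert gas at constant total pressure expands the volume and lowers every reacting partial pressure. With Δn_gas = 1 − 0 = +1, Q moves away from K toward the side with fewer gas moles, so the system shifts toward the side with more gas moles — to the right.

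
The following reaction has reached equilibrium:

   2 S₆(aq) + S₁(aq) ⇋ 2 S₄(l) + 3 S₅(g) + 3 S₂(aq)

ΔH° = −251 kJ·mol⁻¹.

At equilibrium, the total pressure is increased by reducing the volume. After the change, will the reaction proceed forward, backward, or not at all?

left

Gas moles: reactants 0, products 3 (Δn_gas = +3). Compression shifts the system toward the side with fewer moles of gas — to the left.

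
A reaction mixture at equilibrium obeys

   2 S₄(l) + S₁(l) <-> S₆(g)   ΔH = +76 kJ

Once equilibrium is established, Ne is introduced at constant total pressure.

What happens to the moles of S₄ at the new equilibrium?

Adding inert gas at constant total pressure expands the volume and lowers every reacting partial pressure. With Δn_gas = 1 − 0 = +1, Q moves away from K toward the side with fewer gas moles, so the system shifts toward the side with more gas moles — to the right.
The net shift is to the right. S₄ is a reactant, so its amount decreases.

decreases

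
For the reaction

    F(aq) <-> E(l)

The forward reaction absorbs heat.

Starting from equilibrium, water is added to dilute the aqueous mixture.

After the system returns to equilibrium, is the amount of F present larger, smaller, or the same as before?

Dilution lowers every aqueous concentration by the same factor. Δn_aq = 0 − 1 = -1, so the system shifts toward the side with more dissolved moles — to the left.
The net shift is to the left. F is a reactant, so its amount increases.

increases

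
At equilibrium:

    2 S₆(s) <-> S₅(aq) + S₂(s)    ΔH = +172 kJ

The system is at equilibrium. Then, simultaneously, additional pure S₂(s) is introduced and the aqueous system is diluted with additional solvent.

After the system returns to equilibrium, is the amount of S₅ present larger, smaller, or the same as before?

increases

S₂ is a pure solid; its activity is 1 regardless of amount, so Q is unaffected — no shift from this change.
Dilution lowers every aqueous concentration by the same factor. Δn_aq = 1 − 0 = +1, so the system shifts toward the side with more dissolved moles — to the right.
The net shift is to the right. S₅ is a product, so its amount increases.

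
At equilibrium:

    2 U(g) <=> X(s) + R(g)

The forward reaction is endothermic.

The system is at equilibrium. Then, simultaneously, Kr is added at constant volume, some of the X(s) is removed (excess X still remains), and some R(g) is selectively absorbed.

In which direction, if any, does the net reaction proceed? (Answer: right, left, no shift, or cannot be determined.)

At constant volume, adding an inert gas leaves every reacting species' partial pressure unchanged, so Q is unchanged — no shift from this change.
X is a pure solid; its activity is 1 regardless of amount, so Q is unaffected — no shift from this change.
Removing R (g), a product, drives the reaction to the right.
Only the nonzero effect(s) matter; the net shift is to the right.

right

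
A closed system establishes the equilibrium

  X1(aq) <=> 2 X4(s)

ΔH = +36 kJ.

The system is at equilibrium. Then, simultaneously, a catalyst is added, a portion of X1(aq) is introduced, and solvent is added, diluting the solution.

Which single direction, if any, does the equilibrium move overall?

cannot be determined

A catalyst speeds both forward and reverse rates equally; it changes neither Q nor K — no shift from this change.
Adding X1 (aq), a reactant, drives the reaction to the right.
Dilution lowers every aqueous concentration by the same factor. Δn_aq = 0 − 1 = -1, so the system shifts toward the side with more dissolved moles — to the left.
The individual effects push in opposite directions; without quantitative information the net direction cannot be determined.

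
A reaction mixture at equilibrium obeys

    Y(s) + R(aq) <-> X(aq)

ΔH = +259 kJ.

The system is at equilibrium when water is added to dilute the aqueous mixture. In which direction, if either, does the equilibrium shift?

no shift

Dilution scales every aqueous concentration by the same factor. Δn_aq = 1 − 1 = 0, so Q is unchanged — no shift.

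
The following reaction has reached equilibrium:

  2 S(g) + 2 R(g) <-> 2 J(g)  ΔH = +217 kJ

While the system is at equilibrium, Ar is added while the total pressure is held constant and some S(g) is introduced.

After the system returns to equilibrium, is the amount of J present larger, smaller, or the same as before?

Adding inert gas at constant total pressure expands the volume and lowers every reacting partial pressure. With Δn_gas = 2 − 4 = -2, Q moves away from K toward the side with fewer gas moles, so the system shifts toward the side with more gas moles — to the left.
Adding S (g), a reactant, drives the reaction to the right.
The two effects oppose each other, so the net shift — and hence the change in J — cannot be determined from the given information.

cannot be determined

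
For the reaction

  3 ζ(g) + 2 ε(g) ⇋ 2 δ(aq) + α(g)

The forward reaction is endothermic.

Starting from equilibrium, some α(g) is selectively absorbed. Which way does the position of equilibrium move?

right

Removing α (g), a product, drives the reaction to the right.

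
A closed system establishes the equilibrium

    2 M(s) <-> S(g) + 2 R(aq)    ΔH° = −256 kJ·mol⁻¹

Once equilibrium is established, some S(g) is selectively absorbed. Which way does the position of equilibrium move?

right

Removing S (g), a product, drives the reaction to the right.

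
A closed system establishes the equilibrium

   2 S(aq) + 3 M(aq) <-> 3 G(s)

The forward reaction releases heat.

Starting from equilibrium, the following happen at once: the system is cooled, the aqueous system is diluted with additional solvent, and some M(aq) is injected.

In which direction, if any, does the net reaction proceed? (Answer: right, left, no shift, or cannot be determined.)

The forward reaction is exothermic. Lowering T favours the exothermic direction — shift to the right.
Dilution lowers every aqueous concentration by the same factor. Δn_aq = 0 − 5 = -5, so the system shifts toward the side with more dissolved moles — to the left.
Adding M (aq), a reactant, drives the reaction to the right.
The individual effects push in opposite directions; without quantitative information the net direction cannot be determined.

cannot be determined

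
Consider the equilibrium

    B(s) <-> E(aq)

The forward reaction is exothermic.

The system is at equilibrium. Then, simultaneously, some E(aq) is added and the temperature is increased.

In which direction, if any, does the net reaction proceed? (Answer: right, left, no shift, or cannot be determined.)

Adding E (aq), a product, drives the reaction to the left.
The forward reaction is exothermic. Raising T favours the endothermic direction — shift to the left.
All effects act in the same direction — net shift to the left.

left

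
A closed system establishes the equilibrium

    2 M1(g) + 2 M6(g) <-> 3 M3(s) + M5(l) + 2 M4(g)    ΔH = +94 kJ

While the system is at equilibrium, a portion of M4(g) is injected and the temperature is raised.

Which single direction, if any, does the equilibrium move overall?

cannot be determined

Adding M4 (g), a product, drives the reaction to the left.
The forward reaction is endothermic. Raising T favours the endothermic direction — shift to the right.
The individual effects push in opposite directions; without quantitative information the net direction cannot be determined.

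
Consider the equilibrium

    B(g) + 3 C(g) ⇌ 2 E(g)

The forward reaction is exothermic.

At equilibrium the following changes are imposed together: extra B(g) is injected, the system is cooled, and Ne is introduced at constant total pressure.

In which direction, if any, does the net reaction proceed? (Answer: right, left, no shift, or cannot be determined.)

cannot be determined

Adding B (g), a reactant, drives the reaction to the right.
The forward reaction is exothermic. Lowering T favours the exothermic direction — shift to the right.
Adding inert gas at constant total pressure expands the volume and lowers every reacting partial pressure. With Δn_gas = 2 − 4 = -2, Q moves away from K toward the side with fewer gas moles, so the system shifts toward the side with more gas moles — to the left.
The individual effects push in opposite directions; without quantitative information the net direction cannot be determined.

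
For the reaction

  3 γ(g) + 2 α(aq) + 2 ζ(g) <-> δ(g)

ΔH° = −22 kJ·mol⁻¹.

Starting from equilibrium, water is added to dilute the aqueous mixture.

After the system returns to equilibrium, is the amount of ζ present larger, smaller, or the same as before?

Dilution lowers every aqueous concentration by the same factor. Δn_aq = 0 − 2 = -2, so the system shifts toward the side with more dissolved moles — to the left.
The net shift is to the left. ζ is a reactant, so its amount increases.

increases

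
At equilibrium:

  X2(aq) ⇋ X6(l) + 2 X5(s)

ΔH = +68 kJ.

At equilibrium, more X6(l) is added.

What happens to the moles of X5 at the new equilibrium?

X6 is a pure liquid; its activity is 1 regardless of amount, so Q is unaffected — no shift from this change.
No net shift occurs, so the amount of X5 is unchanged.

unchanged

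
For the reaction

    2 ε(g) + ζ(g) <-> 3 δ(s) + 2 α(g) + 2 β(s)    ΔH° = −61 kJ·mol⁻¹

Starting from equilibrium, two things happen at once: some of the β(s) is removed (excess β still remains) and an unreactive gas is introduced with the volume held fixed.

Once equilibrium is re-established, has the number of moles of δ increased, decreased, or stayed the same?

β is a pure solid; its activity is 1 regardless of amount, so Q is unaffected — no shift from this change.
At constant volume, adding an inert gas leaves every reacting species' partial pressure unchanged, so Q is unchanged — no shift from this change.
No net shift occurs, so the amount of δ is unchanged.

unchanged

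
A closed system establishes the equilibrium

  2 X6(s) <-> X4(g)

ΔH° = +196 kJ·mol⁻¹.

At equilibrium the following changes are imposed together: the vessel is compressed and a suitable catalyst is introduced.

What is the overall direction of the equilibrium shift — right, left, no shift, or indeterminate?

Gas moles: reactants 0, products 1 (Δn_gas = +1). Compression shifts the system toward the side with fewer moles of gas — to the left.
A catalyst speeds both forward and reverse rates equally; it changes neither Q nor K — no shift from this change.
Only the nonzero effect(s) matter; the net shift is to the left.

left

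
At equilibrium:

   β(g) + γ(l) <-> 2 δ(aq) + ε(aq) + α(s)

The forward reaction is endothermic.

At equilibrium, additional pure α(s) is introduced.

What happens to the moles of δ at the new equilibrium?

α is a pure solid; its activity is 1 regardless of amount, so Q is unaffected — no shift from this change.
No net shift occurs, so the amount of δ is unchanged.

unchanged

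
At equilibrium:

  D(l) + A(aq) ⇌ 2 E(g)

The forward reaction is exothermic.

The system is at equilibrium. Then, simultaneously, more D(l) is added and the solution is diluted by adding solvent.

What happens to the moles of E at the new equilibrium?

decreases

D is a pure liquid; its activity is 1 regardless of amount, so Q is unaffected — no shift from this change.
Dilution lowers every aqueous concentration by the same factor. Δn_aq = 0 − 1 = -1, so the system shifts toward the side with more dissolved moles — to the left.
The net shift is to the left. E is a product, so its amount decreases.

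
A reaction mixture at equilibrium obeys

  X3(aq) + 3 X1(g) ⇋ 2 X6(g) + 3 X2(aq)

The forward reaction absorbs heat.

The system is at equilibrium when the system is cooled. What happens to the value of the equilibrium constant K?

K depends on temperature via the van 't Hoff relation. The forward reaction is endothermic, so lowering T decreases K.

decreases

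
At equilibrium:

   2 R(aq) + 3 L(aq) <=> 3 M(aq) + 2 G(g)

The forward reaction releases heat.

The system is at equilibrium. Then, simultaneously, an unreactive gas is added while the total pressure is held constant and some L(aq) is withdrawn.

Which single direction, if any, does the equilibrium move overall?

Adding inert gas at constant total pressure expands the volume and lowers every reacting partial pressure. With Δn_gas = 2 − 0 = +2, Q moves away from K toward the side with fewer gas moles, so the system shifts toward the side with more gas moles — to the right.
Removing L (aq), a reactant, drives the reaction to the left.
The individual effects push in opposite directions; without quantitative information the net direction cannot be determined.

cannot be determined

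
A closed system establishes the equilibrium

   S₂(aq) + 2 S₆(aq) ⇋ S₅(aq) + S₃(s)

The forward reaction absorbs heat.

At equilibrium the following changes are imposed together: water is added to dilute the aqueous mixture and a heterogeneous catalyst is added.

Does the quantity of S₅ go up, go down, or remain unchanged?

decreases

Dilution lowers every aqueous concentration by the same factor. Δn_aq = 1 − 3 = -2, so the system shifts toward the side with more dissolved moles — to the left.
A catalyst speeds both forward and reverse rates equally; it changes neither Q nor K — no shift from this change.
The net shift is to the left. S₅ is a product, so its amount decreases.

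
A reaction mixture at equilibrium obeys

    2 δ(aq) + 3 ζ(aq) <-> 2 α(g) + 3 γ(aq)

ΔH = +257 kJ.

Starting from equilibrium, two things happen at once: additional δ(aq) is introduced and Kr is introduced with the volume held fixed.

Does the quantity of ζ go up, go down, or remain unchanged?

Adding δ (aq), a reactant, drives the reaction to the right.
At constant volume, adding an inert gas leaves every reacting species' partial pressure unchanged, so Q is unchanged — no shift from this change.
The net shift is to the right. ζ is a reactant, so its amount decreases.

decreases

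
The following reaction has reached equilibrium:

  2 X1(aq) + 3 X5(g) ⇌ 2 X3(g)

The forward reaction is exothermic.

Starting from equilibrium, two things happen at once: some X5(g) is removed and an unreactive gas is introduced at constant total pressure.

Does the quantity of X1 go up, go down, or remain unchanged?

Removing X5 (g), a reactant, drives the reaction to the left.
Adding inert gas at constant total pressure expands the volume and lowers every reacting partial pressure. With Δn_gas = 2 − 3 = -1, Q moves away from K toward the side with fewer gas moles, so the system shifts toward the side with more gas moles — to the left.
The net shift is to the left. X1 is a reactant, so its amount increases.

increases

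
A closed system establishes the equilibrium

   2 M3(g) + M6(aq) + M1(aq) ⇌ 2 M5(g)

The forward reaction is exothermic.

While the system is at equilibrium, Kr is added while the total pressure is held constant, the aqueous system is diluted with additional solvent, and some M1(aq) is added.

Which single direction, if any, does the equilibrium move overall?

cannot be determined

Adding inert gas at constant total pressure expands the volume, scaling every reacting partial pressure by the same factor. Δn_gas = 2 − 2 = 0, so Q is unchanged — no shift.
Dilution lowers every aqueous concentration by the same factor. Δn_aq = 0 − 2 = -2, so the system shifts toward the side with more dissolved moles — to the left.
Adding M1 (aq), a reactant, drives the reaction to the right.
The individual effects push in opposite directions; without quantitative information the net direction cannot be determined.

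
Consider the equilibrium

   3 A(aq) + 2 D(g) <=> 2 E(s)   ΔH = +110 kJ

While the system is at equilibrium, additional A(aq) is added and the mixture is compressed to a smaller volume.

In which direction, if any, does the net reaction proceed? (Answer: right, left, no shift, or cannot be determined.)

Adding A (aq), a reactant, drives the reaction to the right.
Gas moles: reactants 2, products 0 (Δn_gas = -2). Compression shifts the system toward the side with fewer moles of gas — to the right.
All effects act in the same direction — net shift to the right.

right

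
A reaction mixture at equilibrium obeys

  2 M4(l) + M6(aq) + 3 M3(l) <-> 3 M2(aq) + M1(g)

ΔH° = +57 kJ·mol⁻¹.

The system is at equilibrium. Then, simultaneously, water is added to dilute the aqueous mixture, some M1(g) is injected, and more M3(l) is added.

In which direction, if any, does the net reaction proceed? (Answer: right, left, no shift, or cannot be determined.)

cannot be determined

Dilution lowers every aqueous concentration by the same factor. Δn_aq = 3 − 1 = +2, so the system shifts toward the side with more dissolved moles — to the right.
Adding M1 (g), a product, drives the reaction to the left.
M3 is a pure liquid; its activity is 1 regardless of amount, so Q is unaffected — no shift from this change.
The individual effects push in opposite directions; without quantitative information the net direction cannot be determined.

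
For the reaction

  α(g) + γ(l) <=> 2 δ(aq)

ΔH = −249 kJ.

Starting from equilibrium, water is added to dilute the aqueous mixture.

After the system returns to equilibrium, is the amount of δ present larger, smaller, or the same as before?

increases

Dilution lowers every aqueous concentration by the same factor. Δn_aq = 2 − 0 = +2, so the system shifts toward the side with more dissolved moles — to the right.
The net shift is to the right. δ is a product, so its amount increases.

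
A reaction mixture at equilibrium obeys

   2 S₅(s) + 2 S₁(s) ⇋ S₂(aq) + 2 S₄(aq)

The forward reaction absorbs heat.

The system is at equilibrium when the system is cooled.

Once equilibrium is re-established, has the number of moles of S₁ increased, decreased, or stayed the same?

The forward reaction is endothermic. Lowering T favours the exothermic direction — shift to the left.
The net shift is to the left. S₁ is a reactant, so its amount increases.

increases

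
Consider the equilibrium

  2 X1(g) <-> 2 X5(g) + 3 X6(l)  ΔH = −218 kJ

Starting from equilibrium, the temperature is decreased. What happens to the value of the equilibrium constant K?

K depends on temperature via the van 't Hoff relation. The forward reaction is exothermic, so lowering T increases K.

increases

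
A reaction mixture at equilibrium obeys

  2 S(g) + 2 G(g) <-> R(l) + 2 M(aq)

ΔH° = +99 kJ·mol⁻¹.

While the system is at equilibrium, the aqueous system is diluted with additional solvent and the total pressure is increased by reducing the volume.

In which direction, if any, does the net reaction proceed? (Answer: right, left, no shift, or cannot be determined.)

Dilution lowers every aqueous concentration by the same factor. Δn_aq = 2 − 0 = +2, so the system shifts toward the side with more dissolved moles — to the right.
Gas moles: reactants 4, products 0 (Δn_gas = -4). Compression shifts the system toward the side with fewer moles of gas — to the right.
All effects act in the same direction — net shift to the right.

right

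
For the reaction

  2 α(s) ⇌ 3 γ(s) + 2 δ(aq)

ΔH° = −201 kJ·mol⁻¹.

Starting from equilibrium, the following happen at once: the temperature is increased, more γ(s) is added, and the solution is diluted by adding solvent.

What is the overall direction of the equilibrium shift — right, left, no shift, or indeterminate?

The forward reaction is exothermic. Raising T favours the endothermic direction — shift to the left.
γ is a pure solid; its activity is 1 regardless of amount, so Q is unaffected — no shift from this change.
Dilution lowers every aqueous concentration by the same factor. Δn_aq = 2 − 0 = +2, so the system shifts toward the side with more dissolved moles — to the right.
The individual effects push in opposite directions; without quantitative information the net direction cannot be determined.

cannot be determined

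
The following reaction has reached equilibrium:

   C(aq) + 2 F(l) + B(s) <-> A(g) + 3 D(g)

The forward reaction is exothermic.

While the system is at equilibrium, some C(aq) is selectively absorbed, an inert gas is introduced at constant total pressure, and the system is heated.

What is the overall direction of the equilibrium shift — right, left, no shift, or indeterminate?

cannot be determined

Removing C (aq), a reactant, drives the reaction to the left.
Adding inert gas at constant total pressure expands the volume and lowers every reacting partial pressure. With Δn_gas = 4 − 0 = +4, Q moves away from K toward the side with fewer gas moles, so the system shifts toward the side with more gas moles — to the right.
The forward reaction is exothermic. Raising T favours the endothermic direction — shift to the left.
The individual effects push in opposite directions; without quantitative information the net direction cannot be determined.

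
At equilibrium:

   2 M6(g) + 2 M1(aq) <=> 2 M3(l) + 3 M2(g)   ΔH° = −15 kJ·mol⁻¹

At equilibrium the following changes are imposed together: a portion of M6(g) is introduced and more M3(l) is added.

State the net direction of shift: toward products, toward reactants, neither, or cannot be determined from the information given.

Adding M6 (g), a reactant, drives the reaction to the right.
M3 is a pure liquid; its activity is 1 regardless of amount, so Q is unaffected — no shift from this change.
Only the nonzero effect(s) matter; the net shift is to the right.

right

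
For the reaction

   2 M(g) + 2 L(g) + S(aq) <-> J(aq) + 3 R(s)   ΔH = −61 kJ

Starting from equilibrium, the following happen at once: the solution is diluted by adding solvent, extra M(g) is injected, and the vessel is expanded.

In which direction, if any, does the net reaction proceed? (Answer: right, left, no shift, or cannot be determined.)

cannot be determined

Dilution scales every aqueous concentration by the same factor. Δn_aq = 1 − 1 = 0, so Q is unchanged — no shift.
Adding M (g), a reactant, drives the reaction to the right.
Gas moles: reactants 4, products 0 (Δn_gas = -4). Expansion shifts the system toward the side with more moles of gas — to the left.
The individual effects push in opposite directions; without quantitative information the net direction cannot be determined.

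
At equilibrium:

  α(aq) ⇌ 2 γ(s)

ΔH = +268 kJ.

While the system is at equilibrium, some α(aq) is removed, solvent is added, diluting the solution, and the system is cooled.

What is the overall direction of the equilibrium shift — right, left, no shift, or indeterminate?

Removing α (aq), a reactant, drives the reaction to the left.
Dilution lowers every aqueous concentration by the same factor. Δn_aq = 0 − 1 = -1, so the system shifts toward the side with more dissolved moles — to the left.
The forward reaction is endothermic. Lowering T favours the exothermic direction — shift to the left.
All effects act in the same direction — net shift to the left.

left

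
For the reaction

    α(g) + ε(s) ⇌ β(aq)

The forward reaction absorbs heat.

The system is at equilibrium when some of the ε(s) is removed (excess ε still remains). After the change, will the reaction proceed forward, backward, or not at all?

no shift

ε is a pure solid; its activity is 1 regardless of amount, so Q is unaffected — no shift from this change.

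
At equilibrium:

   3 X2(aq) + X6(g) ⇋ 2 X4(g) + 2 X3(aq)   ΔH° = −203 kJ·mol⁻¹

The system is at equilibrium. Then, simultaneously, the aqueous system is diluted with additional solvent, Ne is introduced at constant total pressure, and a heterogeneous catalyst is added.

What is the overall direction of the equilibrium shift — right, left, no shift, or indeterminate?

Dilution lowers every aqueous concentration by the same factor. Δn_aq = 2 − 3 = -1, so the system shifts toward the side with more dissolved moles — to the left.
Adding inert gas at constant total pressure expands the volume and lowers every reacting partial pressure. With Δn_gas = 2 − 1 = +1, Q moves away from K toward the side with fewer gas moles, so the system shifts toward the side with more gas moles — to the right.
A catalyst speeds both forward and reverse rates equally; it changes neither Q nor K — no shift from this change.
The individual effects push in opposite directions; without quantitative information the net direction cannot be determined.

cannot be determined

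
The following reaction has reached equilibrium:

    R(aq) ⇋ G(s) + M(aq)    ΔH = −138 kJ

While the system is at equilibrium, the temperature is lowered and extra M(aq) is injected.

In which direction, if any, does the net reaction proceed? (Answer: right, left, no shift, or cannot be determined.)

The forward reaction is exothermic. Lowering T favours the exothermic direction — shift to the right.
Adding M (aq), a product, drives the reaction to the left.
The individual effects push in opposite directions; without quantitative information the net direction cannot be determined.

cannot be determined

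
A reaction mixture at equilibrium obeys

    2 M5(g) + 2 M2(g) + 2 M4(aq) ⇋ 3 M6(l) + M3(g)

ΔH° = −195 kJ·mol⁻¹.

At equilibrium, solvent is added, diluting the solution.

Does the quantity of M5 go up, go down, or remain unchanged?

Dilution lowers every aqueous concentration by the same factor. Δn_aq = 0 − 2 = -2, so the system shifts toward the side with more dissolved moles — to the left.
The net shift is to the left. M5 is a reactant, so its amount increases.

increases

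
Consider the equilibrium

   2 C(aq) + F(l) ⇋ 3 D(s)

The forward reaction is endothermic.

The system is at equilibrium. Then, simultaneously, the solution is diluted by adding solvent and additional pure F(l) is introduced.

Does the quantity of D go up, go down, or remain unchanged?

decreases

Dilution lowers every aqueous concentration by the same factor. Δn_aq = 0 − 2 = -2, so the system shifts toward the side with more dissolved moles — to the left.
F is a pure liquid; its activity is 1 regardless of amount, so Q is unaffected — no shift from this change.
The net shift is to the left. D is a product, so its amount decreases.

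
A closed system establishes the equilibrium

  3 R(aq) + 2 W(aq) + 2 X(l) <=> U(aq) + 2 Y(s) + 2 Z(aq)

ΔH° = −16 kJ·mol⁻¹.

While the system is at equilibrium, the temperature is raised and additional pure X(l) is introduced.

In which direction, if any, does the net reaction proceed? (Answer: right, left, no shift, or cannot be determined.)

The forward reaction is exothermic. Raising T favours the endothermic direction — shift to the left.
X is a pure liquid; its activity is 1 regardless of amount, so Q is unaffected — no shift from this change.
Only the nonzero effect(s) matter; the net shift is to the left.

left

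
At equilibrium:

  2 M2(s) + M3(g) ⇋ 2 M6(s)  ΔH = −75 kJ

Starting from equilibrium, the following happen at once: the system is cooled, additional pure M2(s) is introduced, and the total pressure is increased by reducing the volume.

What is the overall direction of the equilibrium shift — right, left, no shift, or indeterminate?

The forward reaction is exothermic. Lowering T favours the exothermic direction — shift to the right.
M2 is a pure solid; its activity is 1 regardless of amount, so Q is unaffected — no shift from this change.
Gas moles: reactants 1, products 0 (Δn_gas = -1). Compression shifts the system toward the side with fewer moles of gas — to the right.
Only the nonzero effect(s) matter; the net shift is to the right.

right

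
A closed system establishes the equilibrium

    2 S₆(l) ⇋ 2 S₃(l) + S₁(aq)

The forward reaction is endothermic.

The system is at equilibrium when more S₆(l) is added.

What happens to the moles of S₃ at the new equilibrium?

unchanged

S₆ is a pure liquid; its activity is 1 regardless of amount, so Q is unaffected — no shift from this change.
No net shift occurs, so the amount of S₃ is unchanged.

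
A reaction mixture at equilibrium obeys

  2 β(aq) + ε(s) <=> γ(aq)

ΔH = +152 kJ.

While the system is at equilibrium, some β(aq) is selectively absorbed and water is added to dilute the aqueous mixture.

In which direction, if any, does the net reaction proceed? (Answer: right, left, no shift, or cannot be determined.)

left

Removing β (aq), a reactant, drives the reaction to the left.
Dilution lowers every aqueous concentration by the same factor. Δn_aq = 1 − 2 = -1, so the system shifts toward the side with more dissolved moles — to the left.
All effects act in the same direction — net shift to the left.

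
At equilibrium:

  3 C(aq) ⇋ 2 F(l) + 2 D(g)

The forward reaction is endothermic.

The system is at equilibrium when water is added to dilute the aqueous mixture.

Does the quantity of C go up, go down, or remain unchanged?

increases

Dilution lowers every aqueous concentration by the same factor. Δn_aq = 0 − 3 = -3, so the system shifts toward the side with more dissolved moles — to the left.
The net shift is to the left. C is a reactant, so its amount increases.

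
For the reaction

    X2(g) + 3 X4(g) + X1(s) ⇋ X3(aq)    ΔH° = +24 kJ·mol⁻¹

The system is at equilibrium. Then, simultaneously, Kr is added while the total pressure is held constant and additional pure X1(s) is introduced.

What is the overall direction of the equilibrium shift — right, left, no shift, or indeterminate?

left

Adding inert gas at constant total pressure expands the volume and lowers every reacting partial pressure. With Δn_gas = 0 − 4 = -4, Q moves away from K toward the side with fewer gas moles, so the system shifts toward the side with more gas moles — to the left.
X1 is a pure solid; its activity is 1 regardless of amount, so Q is unaffected — no shift from this change.
Only the nonzero effect(s) matter; the net shift is to the left.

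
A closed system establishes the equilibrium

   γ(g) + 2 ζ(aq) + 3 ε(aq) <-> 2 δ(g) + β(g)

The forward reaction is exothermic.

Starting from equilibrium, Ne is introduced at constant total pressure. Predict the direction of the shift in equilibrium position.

Adding inert gas at constant total pressure expands the volume and lowers every reacting partial pressure. With Δn_gas = 3 − 1 = +2, Q moves away from K toward the side with fewer gas moles, so the system shifts toward the side with more gas moles — to the right.

right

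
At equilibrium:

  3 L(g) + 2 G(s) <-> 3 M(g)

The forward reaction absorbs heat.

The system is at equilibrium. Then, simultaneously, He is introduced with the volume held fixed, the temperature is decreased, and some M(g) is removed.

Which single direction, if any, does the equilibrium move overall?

At constant volume, adding an inert gas leaves every reacting species' partial pressure unchanged, so Q is unchanged — no shift from this change.
The forward reaction is endothermic. Lowering T favours the exothermic direction — shift to the left.
Removing M (g), a product, drives the reaction to the right.
The individual effects push in opposite directions; without quantitative information the net direction cannot be determined.

cannot be determined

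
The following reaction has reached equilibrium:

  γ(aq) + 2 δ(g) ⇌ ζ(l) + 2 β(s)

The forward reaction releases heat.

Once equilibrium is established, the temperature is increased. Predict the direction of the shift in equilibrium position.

left

The forward reaction is exothermic. Raising T favours the endothermic direction — shift to the left.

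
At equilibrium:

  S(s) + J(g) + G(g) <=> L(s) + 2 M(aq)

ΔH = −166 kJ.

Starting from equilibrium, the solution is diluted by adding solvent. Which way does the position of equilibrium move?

Dilution lowers every aqueous concentration by the same factor. Δn_aq = 2 − 0 = +2, so the system shifts toward the side with more dissolved moles — to the right.

right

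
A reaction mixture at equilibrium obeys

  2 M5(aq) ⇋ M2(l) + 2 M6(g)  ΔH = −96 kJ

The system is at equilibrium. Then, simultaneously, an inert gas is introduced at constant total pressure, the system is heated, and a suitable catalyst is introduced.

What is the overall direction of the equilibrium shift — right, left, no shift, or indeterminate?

cannot be determined

Adding inert gas at constant total pressure expands the volume and lowers every reacting partial pressure. With Δn_gas = 2 − 0 = +2, Q moves away from K toward the side with fewer gas moles, so the system shifts toward the side with more gas moles — to the right.
The forward reaction is exothermic. Raising T favours the endothermic direction — shift to the left.
A catalyst speeds both forward and reverse rates equally; it changes neither Q nor K — no shift from this change.
The individual effects push in opposite directions; without quantitative information the net direction cannot be determined.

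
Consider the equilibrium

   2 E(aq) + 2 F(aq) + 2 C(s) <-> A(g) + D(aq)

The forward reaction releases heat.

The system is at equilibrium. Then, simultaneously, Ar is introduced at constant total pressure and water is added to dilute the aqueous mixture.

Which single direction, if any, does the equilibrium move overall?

cannot be determined

Adding inert gas at constant total pressure expands the volume and lowers every reacting partial pressure. With Δn_gas = 1 − 0 = +1, Q moves away from K toward the side with fewer gas moles, so the system shifts toward the side with more gas moles — to the right.
Dilution lowers every aqueous concentration by the same factor. Δn_aq = 1 − 4 = -3, so the system shifts toward the side with more dissolved moles — to the left.
The individual effects push in opposite directions; without quantitative information the net direction cannot be determined.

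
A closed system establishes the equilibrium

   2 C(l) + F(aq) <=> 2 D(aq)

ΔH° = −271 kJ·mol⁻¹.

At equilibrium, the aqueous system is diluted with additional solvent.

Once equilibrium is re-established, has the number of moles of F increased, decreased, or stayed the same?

Dilution lowers every aqueous concentration by the same factor. Δn_aq = 2 − 1 = +1, so the system shifts toward the side with more dissolved moles — to the right.
The net shift is to the right. F is a reactant, so its amount decreases.

decreases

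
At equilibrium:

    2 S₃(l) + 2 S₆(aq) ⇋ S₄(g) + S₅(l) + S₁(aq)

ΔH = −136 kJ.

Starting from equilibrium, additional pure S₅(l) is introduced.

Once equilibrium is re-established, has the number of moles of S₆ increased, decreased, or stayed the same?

unchanged

S₅ is a pure liquid; its activity is 1 regardless of amount, so Q is unaffected — no shift from this change.
No net shift occurs, so the amount of S₆ is unchanged.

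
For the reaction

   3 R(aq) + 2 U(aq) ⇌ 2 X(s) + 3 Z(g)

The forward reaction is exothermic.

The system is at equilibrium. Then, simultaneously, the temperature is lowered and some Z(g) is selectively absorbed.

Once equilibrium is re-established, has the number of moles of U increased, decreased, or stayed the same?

decreases

The forward reaction is exothermic. Lowering T favours the exothermic direction — shift to the right.
Removing Z (g), a product, drives the reaction to the right.
The net shift is to the right. U is a reactant, so its amount decreases.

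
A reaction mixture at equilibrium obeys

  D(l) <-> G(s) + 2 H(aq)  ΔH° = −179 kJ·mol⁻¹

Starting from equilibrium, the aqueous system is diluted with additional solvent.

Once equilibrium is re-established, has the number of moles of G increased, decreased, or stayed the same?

Dilution lowers every aqueous concentration by the same factor. Δn_aq = 2 − 0 = +2, so the system shifts toward the side with more dissolved moles — to the right.
The net shift is to the right. G is a product, so its amount increases.

increases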